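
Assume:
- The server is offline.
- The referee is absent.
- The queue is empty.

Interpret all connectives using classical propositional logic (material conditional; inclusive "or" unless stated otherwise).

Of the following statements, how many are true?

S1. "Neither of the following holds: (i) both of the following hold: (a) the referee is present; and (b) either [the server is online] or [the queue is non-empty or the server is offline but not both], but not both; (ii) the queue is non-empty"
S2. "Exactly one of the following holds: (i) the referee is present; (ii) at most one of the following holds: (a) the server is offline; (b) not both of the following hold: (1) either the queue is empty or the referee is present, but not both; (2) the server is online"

1

Let G = "the referee is present" (F), L = "the server is online" (F), N = "the queue is empty" (T).

S1: Parsed as (G & (L xor (~N xor ~L))) nor ~N

~N = ~T = F
~L = ~F = T
~N xor ~L = F xor T = T
L xor (~N xor ~L) = F xor T = T
G & (L xor (~N xor ~L)) = F & T = F
~N = ~T = F
(G & (L xor (~N xor ~L))) nor ~N = F nor F = T
Hence S1 is true.

S2: Formalization: G xor (~L nand ((N xor G) nand L))

~L = ~F = T
N xor G = T xor F = T
(N xor G) nand L = T nand F = T
~L nand ((N xor G) nand L) = T nand T = F
G xor (~L nand ((N xor G) nand L)) = F xor F = F
Hence S2 is false.

True statements: 1 (S1).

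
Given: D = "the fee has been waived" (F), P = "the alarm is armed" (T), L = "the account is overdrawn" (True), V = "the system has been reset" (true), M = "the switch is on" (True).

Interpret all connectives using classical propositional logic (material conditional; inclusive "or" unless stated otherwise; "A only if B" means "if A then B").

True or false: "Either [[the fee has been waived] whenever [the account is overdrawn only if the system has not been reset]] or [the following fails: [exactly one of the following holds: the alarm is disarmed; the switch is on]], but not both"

Values: L=True, V=True, D=False, P=True, M=True.
Parsed as ((L -> not V) -> D) xor not (not P xor M)

not V = not True = False
L -> not V = True -> False = False
(L -> not V) -> D = False -> False = True
not P = not True = False
not P xor M = False xor True = True
not (not P xor M) = not True = False
((L -> not V) -> D) xor not (not P xor M) = True xor False = True

The statement is true.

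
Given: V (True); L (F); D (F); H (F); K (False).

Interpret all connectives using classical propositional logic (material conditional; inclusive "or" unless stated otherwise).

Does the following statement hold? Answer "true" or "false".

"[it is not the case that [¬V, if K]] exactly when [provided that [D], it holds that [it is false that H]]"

Values: K=False, V=True, D=False, H=False.
This is not (K -> not V) iff (D -> not H).

not V = not True = False
K -> not V = False -> False = True
not (K -> not V) = not True = False
not H = not False = True
D -> not H = False -> True = True
not (K -> not V) iff (D -> not H) = False iff True = False

false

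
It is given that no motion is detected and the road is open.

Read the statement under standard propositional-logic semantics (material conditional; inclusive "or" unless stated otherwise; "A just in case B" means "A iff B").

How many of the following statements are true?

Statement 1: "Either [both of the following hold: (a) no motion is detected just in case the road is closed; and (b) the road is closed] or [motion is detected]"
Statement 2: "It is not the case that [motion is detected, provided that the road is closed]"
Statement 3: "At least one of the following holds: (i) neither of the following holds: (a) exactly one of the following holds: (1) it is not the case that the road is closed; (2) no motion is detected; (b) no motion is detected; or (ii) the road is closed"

Let G = "motion is detected" (F), S = "the road is closed" (F).

Statement 1: In symbols: ((~G <-> S) & S) | G

~G = ~F = T
~G <-> S = T <-> F = F
(~G <-> S) & S = F & F = F
((~G <-> S) & S) | G = F | F = F
So Statement 1 is false.

Statement 2: In symbols: ~(S -> G)

S -> G = F -> F = T
~(S -> G) = ~T = F
So Statement 2 is false.

Statement 3: In symbols: ((~S xor ~G) nor ~G) | S

~S = ~F = T
~G = ~F = T
~S xor ~G = T xor T = F
~G = ~F = T
(~S xor ~G) nor ~G = F nor T = F
((~S xor ~G) nor ~G) | S = F | F = F
So Statement 3 is false.

True statements: 0 (none).

0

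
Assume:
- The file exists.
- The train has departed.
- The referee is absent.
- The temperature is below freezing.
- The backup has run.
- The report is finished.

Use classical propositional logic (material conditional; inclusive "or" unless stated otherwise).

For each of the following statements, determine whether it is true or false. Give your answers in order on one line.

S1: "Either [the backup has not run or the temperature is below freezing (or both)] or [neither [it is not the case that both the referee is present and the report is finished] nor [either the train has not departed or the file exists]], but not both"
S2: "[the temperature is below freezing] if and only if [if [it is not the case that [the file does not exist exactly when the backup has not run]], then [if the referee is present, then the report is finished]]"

S1 T / S2 T

Let U = "the backup has run" (T), S = "the temperature is below freezing" (T), R = "the referee is present" (F), V = "the report is finished" (T), Q = "the train has departed" (T), P = "the file exists" (T).

S1: Parsed as (¬U ∨ S) ⊕ ((R ↑ V) ↓ (¬Q ∨ P))

¬U = ¬T = F
¬U ∨ S = F ∨ T = T
R ↑ V = F ↑ T = T
¬Q = ¬T = F
¬Q ∨ P = F ∨ T = T
(R ↑ V) ↓ (¬Q ∨ P) = T ↓ T = F
(¬U ∨ S) ⊕ ((R ↑ V) ↓ (¬Q ∨ P)) = T ⊕ F = T
So S1 is true.

S2: Formalization: S ↔ (¬(¬P ↔ ¬U) → (R → V))

¬P = ¬T = F
¬U = ¬T = F
¬P ↔ ¬U = F ↔ F = T
¬(¬P ↔ ¬U) = ¬T = F
R → V = F → T = T
¬(¬P ↔ ¬U) → (R → V) = F → T = T
S ↔ (¬(¬P ↔ ¬U) → (R → V)) = T ↔ T = T
So S2 is true.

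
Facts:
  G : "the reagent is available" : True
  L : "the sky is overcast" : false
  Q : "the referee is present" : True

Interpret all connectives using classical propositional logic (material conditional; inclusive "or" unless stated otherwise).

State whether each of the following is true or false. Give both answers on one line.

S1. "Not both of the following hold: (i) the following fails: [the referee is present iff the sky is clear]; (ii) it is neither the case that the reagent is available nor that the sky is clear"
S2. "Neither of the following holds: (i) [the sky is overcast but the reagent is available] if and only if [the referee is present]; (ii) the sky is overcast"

S1: This is ~(Q <-> ~L) nand (G nor ~L).

~L = ~F = T
Q <-> ~L = T <-> T = T
~(Q <-> ~L) = ~T = F
~L = ~F = T
G nor ~L = T nor T = F
~(Q <-> ~L) nand (G nor ~L) = F nand F = T
Thus S1 is true.

S2: Formalization: ((L & G) <-> Q) nor L

L & G = F & T = F
(L & G) <-> Q = F <-> T = F
((L & G) <-> Q) nor L = F nor F = T
Thus S2 is true.

S1 T, S2 T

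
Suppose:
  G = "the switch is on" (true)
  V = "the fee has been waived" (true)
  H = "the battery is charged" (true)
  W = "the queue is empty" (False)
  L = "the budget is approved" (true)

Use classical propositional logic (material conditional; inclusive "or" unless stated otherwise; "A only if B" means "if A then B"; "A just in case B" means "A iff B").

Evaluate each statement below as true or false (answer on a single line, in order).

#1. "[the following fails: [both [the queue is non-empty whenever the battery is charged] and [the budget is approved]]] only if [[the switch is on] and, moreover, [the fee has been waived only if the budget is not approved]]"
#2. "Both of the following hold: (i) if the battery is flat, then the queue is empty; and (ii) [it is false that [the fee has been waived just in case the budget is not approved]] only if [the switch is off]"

#1: This is ¬((H → ¬W) ∧ L) → (G ∧ (V → ¬L)).

¬W = ¬F = T
H → ¬W = T → T = T
(H → ¬W) ∧ L = T ∧ T = T
¬((H → ¬W) ∧ L) = ¬T = F
¬L = ¬T = F
V → ¬L = T → F = F
G ∧ (V → ¬L) = T ∧ F = F
¬((H → ¬W) ∧ L) → (G ∧ (V → ¬L)) = F → F = T
Thus #1 is true.

#2: This is (¬H → W) ∧ (¬(V ↔ ¬L) → ¬G).

¬H = ¬T = F
¬H → W = F → F = T
¬L = ¬T = F
V ↔ ¬L = T ↔ F = F
¬(V ↔ ¬L) = ¬F = T
¬G = ¬T = F
¬(V ↔ ¬L) → ¬G = T → F = F
(¬H → W) ∧ (¬(V ↔ ¬L) → ¬G) = T ∧ F = F
Hence #2 is false.

#1 True, #2 False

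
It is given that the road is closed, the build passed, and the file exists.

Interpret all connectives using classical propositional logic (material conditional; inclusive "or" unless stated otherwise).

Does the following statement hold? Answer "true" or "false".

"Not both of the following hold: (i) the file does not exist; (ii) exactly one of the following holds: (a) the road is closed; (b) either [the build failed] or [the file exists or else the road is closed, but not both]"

Let D = "the file exists" (T), W = "the road is closed" (T), N = "the build passed" (T).
Formalization: ¬D ↑ (W ⊕ (¬N ∨ (D ⊕ W)))

¬D = ¬T = F
¬N = ¬T = F
D ⊕ W = T ⊕ T = F
¬N ∨ (D ⊕ W) = F ∨ F = F
W ⊕ (¬N ∨ (D ⊕ W)) = T ⊕ F = T
¬D ↑ (W ⊕ (¬N ∨ (D ⊕ W))) = F ↑ T = T

true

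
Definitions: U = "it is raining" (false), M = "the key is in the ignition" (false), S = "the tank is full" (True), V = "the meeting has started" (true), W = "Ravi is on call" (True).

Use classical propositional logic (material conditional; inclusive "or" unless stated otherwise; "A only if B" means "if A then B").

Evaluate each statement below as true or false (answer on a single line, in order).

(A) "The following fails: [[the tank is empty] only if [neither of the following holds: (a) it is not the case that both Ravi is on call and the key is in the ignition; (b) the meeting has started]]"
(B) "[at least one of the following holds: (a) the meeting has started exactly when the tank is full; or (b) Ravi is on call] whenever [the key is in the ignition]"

(A): Formalization: ~(~S -> ((W nand M) nor V))

~S = ~T = F
W nand M = T nand F = T
(W nand M) nor V = T nor T = F
~S -> ((W nand M) nor V) = F -> F = T
~(~S -> ((W nand M) nor V)) = ~T = F
Thus (A) is false.

(B): Formalization: M -> ((V <-> S) | W)

V <-> S = T <-> T = T
(V <-> S) | W = T | T = T
M -> ((V <-> S) | W) = F -> T = T
Thus (B) is true.

(A) False / (B) True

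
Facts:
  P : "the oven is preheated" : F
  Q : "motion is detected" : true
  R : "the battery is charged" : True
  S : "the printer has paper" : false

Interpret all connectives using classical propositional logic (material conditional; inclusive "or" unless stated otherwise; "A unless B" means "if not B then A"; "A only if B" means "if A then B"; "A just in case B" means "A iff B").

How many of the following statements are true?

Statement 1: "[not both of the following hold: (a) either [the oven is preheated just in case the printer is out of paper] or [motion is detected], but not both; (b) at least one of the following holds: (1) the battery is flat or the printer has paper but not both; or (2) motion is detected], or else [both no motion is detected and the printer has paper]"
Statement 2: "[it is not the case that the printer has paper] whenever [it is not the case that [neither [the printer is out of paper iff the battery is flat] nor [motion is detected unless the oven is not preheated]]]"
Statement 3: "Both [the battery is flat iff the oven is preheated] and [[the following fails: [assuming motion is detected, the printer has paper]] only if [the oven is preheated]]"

1

Statement 1: In symbols: (((P iff not S) xor Q) nand ((not R xor S) or Q)) or (not Q and S)

not S = not False = True
P iff not S = False iff True = False
(P iff not S) xor Q = False xor True = True
not R = not True = False
not R xor S = False xor False = False
(not R xor S) or Q = False or True = True
((P iff not S) xor Q) nand ((not R xor S) or Q) = True nand True = False
not Q = not True = False
not Q and S = False and False = False
(((P iff not S) xor Q) nand ((not R xor S) or Q)) or (not Q and S) = False or False = False
Thus Statement 1 is false.

Statement 2: Parsed as not ((not S iff not R) nor (Q or not P)) -> not S

not S = not False = True
not R = not True = False
not S iff not R = True iff False = False
not P = not False = True
Q or not P = True or True = True
(not S iff not R) nor (Q or not P) = False nor True = False
not ((not S iff not R) nor (Q or not P)) = not False = True
not S = not False = True
not ((not S iff not R) nor (Q or not P)) -> not S = True -> True = True
Hence Statement 2 is true.

Statement 3: Parsed as (not R iff P) and (not (Q -> S) -> P)

not R = not True = False
not R iff P = False iff False = True
Q -> S = True -> False = False
not (Q -> S) = not False = True
not (Q -> S) -> P = True -> False = False
(not R iff P) and (not (Q -> S) -> P) = True and False = False
Thus Statement 3 is false.

True statements: 1 (Statement 2).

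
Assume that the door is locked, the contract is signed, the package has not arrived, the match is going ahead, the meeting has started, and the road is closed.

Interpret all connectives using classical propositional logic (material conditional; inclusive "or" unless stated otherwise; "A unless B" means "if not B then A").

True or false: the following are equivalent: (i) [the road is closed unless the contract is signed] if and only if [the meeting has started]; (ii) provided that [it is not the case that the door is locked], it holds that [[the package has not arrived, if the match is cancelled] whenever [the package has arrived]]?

The statement is true.

Let W = "the road is closed" (T), H = "the contract is signed" (T), P = "the meeting has started" (T), M = "the door is locked" (T), V = "the package has arrived" (F), G = "the match is cancelled" (F).
Formalization: ((W ∨ H) ↔ P) ↔ (¬M → (V → (G → ¬V)))

W ∨ H = T ∨ T = T
(W ∨ H) ↔ P = T ↔ T = T
¬M = ¬T = F
¬V = ¬F = T
G → ¬V = F → T = T
V → (G → ¬V) = F → T = T
¬M → (V → (G → ¬V)) = F → T = T
((W ∨ H) ↔ P) ↔ (¬M → (V → (G → ¬V))) = T ↔ T = T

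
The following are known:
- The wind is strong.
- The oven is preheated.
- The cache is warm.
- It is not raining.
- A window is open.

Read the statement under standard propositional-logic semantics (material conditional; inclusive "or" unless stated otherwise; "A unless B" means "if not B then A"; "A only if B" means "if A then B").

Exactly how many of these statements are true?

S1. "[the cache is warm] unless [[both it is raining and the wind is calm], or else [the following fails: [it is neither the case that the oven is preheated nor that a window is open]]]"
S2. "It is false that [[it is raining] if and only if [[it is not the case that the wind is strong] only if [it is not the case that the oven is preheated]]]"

2

Let R = "the cache is warm" (T), S = "it is raining" (F), P = "the wind is strong" (T), Q = "the oven is preheated" (T), U = "a window is open" (T).

S1: This is R ∨ ((S ∧ ¬P) ∨ ¬(Q ↓ U)).

¬P = ¬T = F
S ∧ ¬P = F ∧ F = F
Q ↓ U = T ↓ T = F
¬(Q ↓ U) = ¬F = T
(S ∧ ¬P) ∨ ¬(Q ↓ U) = F ∨ T = T
R ∨ ((S ∧ ¬P) ∨ ¬(Q ↓ U)) = T ∨ T = T
Thus S1 is true.

S2: Parsed as ¬(S ↔ (¬P → ¬Q))

¬P = ¬T = F
¬Q = ¬T = F
¬P → ¬Q = F → F = T
S ↔ (¬P → ¬Q) = F ↔ T = F
¬(S ↔ (¬P → ¬Q)) = ¬F = T
So S2 is true.

Count: 2.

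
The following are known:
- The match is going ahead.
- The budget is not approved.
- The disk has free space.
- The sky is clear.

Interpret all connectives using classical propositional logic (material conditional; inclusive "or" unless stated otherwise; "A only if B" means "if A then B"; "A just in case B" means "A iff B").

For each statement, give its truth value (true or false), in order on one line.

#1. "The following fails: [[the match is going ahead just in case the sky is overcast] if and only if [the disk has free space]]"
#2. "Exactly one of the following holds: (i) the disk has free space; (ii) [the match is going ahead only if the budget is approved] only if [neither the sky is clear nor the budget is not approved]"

Let P = "the match is cancelled" (False), S = "the sky is overcast" (False), R = "the disk is full" (False), Q = "the budget is approved" (False).

#1: Parsed as not ((not P iff S) iff not R)

not P = not False = True
not P iff S = True iff False = False
not R = not False = True
(not P iff S) iff not R = False iff True = False
not ((not P iff S) iff not R) = not False = True
So #1 is true.

#2: Parsed as not R xor ((not P -> Q) -> (not S nor not Q))

not R = not False = True
not P = not False = True
not P -> Q = True -> False = False
not S = not False = True
not Q = not False = True
not S nor not Q = True nor True = False
(not P -> Q) -> (not S nor not Q) = False -> False = True
not R xor ((not P -> Q) -> (not S nor not Q)) = True xor True = False
So #2 is false.

#1 True; #2 False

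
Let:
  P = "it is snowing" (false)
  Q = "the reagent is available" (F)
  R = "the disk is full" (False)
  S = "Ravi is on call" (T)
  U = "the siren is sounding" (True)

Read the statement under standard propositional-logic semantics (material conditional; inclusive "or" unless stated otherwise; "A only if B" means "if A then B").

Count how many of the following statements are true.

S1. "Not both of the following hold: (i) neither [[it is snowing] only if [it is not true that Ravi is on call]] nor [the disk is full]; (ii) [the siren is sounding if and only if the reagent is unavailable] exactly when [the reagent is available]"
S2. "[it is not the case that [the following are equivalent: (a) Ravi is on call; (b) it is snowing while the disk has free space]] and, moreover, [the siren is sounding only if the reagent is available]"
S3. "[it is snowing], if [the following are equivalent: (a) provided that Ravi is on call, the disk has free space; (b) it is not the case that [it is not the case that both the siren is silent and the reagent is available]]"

2

S1: Parsed as ((P -> ~S) nor R) nand ((U <-> ~Q) <-> Q)

~S = ~T = F
P -> ~S = F -> F = T
(P -> ~S) nor R = T nor F = F
~Q = ~F = T
U <-> ~Q = T <-> T = T
(U <-> ~Q) <-> Q = T <-> F = F
((P -> ~S) nor R) nand ((U <-> ~Q) <-> Q) = F nand F = T
So S1 is true.

S2: This is ~(S <-> (P & ~R)) & (U -> Q).

~R = ~F = T
P & ~R = F & T = F
S <-> (P & ~R) = T <-> F = F
~(S <-> (P & ~R)) = ~F = T
U -> Q = T -> F = F
~(S <-> (P & ~R)) & (U -> Q) = T & F = F
Thus S2 is false.

S3: In symbols: ((S -> ~R) <-> ~(~U nand Q)) -> P

~R = ~F = T
S -> ~R = T -> T = T
~U = ~T = F
~U nand Q = F nand F = T
~(~U nand Q) = ~T = F
(S -> ~R) <-> ~(~U nand Q) = T <-> F = F
((S -> ~R) <-> ~(~U nand Q)) -> P = F -> F = T
Thus S3 is true.

Count: 2.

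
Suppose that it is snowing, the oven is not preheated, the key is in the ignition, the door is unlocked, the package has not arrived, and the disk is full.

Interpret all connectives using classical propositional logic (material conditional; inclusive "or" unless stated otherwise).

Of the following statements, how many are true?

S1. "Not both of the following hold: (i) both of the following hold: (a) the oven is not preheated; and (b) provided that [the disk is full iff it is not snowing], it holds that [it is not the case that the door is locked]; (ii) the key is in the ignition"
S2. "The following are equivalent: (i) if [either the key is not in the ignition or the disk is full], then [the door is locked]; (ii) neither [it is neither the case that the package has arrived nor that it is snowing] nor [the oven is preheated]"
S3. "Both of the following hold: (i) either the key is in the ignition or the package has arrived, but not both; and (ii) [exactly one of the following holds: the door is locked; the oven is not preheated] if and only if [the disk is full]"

Let K = "the oven is preheated" (F), Q = "the disk is full" (T), N = "it is snowing" (T), S = "the door is locked" (F), P = "the key is in the ignition" (T), G = "the package has arrived" (F).

S1: Parsed as (¬K ∧ ((Q ↔ ¬N) → ¬S)) ↑ P

¬K = ¬F = T
¬N = ¬T = F
Q ↔ ¬N = T ↔ F = F
¬S = ¬F = T
(Q ↔ ¬N) → ¬S = F → T = T
¬K ∧ ((Q ↔ ¬N) → ¬S) = T ∧ T = T
(¬K ∧ ((Q ↔ ¬N) → ¬S)) ↑ P = T ↑ T = F
Thus S1 is false.

S2: In symbols: ((¬P ∨ Q) → S) ↔ ((G ↓ N) ↓ K)

¬P = ¬T = F
¬P ∨ Q = F ∨ T = T
(¬P ∨ Q) → S = T → F = F
G ↓ N = F ↓ T = F
(G ↓ N) ↓ K = F ↓ F = T
((¬P ∨ Q) → S) ↔ ((G ↓ N) ↓ K) = F ↔ T = F
So S2 is false.

S3: Parsed as (P ⊕ G) ∧ ((S ⊕ ¬K) ↔ Q)

P ⊕ G = T ⊕ F = T
¬K = ¬F = T
S ⊕ ¬K = F ⊕ T = T
(S ⊕ ¬K) ↔ Q = T ↔ T = T
(P ⊕ G) ∧ ((S ⊕ ¬K) ↔ Q) = T ∧ T = T
So S3 is true.

True statements: 1 (S3).

1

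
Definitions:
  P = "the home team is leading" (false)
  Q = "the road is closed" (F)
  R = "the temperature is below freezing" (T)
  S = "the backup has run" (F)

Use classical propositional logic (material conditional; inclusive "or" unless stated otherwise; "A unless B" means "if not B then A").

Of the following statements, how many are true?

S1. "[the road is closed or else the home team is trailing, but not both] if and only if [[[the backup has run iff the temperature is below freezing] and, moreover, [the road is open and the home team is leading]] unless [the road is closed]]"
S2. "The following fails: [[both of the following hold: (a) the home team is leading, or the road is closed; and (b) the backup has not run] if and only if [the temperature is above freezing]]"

S1: Parsed as (Q xor ~P) <-> (((S <-> R) & (~Q & P)) | Q)

~P = ~F = T
Q xor ~P = F xor T = T
S <-> R = F <-> T = F
~Q = ~F = T
~Q & P = T & F = F
(S <-> R) & (~Q & P) = F & F = F
((S <-> R) & (~Q & P)) | Q = F | F = F
(Q xor ~P) <-> (((S <-> R) & (~Q & P)) | Q) = T <-> F = F
So S1 is false.

S2: This is ~(((P | Q) & ~S) <-> ~R).

P | Q = F | F = F
~S = ~F = T
(P | Q) & ~S = F & T = F
~R = ~T = F
((P | Q) & ~S) <-> ~R = F <-> F = T
~(((P | Q) & ~S) <-> ~R) = ~T = F
Thus S2 is false.

Count: 0.

0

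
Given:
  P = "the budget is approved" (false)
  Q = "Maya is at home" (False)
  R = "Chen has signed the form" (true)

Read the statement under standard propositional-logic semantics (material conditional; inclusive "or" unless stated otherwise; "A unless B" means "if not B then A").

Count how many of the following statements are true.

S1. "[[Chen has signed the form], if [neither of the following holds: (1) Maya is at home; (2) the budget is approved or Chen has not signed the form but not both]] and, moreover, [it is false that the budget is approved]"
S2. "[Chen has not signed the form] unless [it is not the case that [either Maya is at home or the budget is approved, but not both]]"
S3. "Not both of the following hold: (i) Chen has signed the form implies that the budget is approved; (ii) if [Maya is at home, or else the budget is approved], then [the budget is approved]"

S1: Parsed as ((Q ↓ (P ⊕ ¬R)) → R) ∧ ¬P

¬R = ¬T = F
P ⊕ ¬R = F ⊕ F = F
Q ↓ (P ⊕ ¬R) = F ↓ F = T
(Q ↓ (P ⊕ ¬R)) → R = T → T = T
¬P = ¬F = T
((Q ↓ (P ⊕ ¬R)) → R) ∧ ¬P = T ∧ T = T
Thus S1 is true.

S2: This is ¬R ∨ ¬(Q ⊕ P).

¬R = ¬T = F
Q ⊕ P = F ⊕ F = F
¬(Q ⊕ P) = ¬F = T
¬R ∨ ¬(Q ⊕ P) = F ∨ T = T
Hence S2 is true.

S3: This is (R → P) ↑ ((Q ∨ P) → P).

R → P = T → F = F
Q ∨ P = F ∨ F = F
(Q ∨ P) → P = F → F = T
(R → P) ↑ ((Q ∨ P) → P) = F ↑ T = T
Hence S3 is true.

3 of the 3 statements are true.

3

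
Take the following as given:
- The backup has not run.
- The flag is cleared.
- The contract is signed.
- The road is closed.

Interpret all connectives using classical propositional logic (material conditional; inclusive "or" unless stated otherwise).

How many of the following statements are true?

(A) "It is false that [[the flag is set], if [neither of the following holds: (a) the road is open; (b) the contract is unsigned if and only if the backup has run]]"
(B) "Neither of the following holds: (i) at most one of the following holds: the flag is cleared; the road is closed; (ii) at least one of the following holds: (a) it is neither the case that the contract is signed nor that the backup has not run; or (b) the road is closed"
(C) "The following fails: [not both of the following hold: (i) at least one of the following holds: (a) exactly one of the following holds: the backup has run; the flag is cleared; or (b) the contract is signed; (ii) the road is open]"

Let Q = "the road is closed" (T), H = "the contract is signed" (T), P = "the backup has run" (F), D = "the flag is set" (F).

(A): In symbols: ~((~Q nor (~H <-> P)) -> D)

~Q = ~T = F
~H = ~T = F
~H <-> P = F <-> F = T
~Q nor (~H <-> P) = F nor T = F
(~Q nor (~H <-> P)) -> D = F -> F = T
~((~Q nor (~H <-> P)) -> D) = ~T = F
So (A) is false.

(B): Parsed as (~D nand Q) nor ((H nor ~P) | Q)

~D = ~F = T
~D nand Q = T nand T = F
~P = ~F = T
H nor ~P = T nor T = F
(H nor ~P) | Q = F | T = T
(~D nand Q) nor ((H nor ~P) | Q) = F nor T = F
Hence (B) is false.

(C): Formalization: ~(((P xor ~D) | H) nand ~Q)

~D = ~F = T
P xor ~D = F xor T = T
(P xor ~D) | H = T | T = T
~Q = ~T = F
((P xor ~D) | H) nand ~Q = T nand F = T
~(((P xor ~D) | H) nand ~Q) = ~T = F
Thus (C) is false.

0 of the 3 statements are true (none).

0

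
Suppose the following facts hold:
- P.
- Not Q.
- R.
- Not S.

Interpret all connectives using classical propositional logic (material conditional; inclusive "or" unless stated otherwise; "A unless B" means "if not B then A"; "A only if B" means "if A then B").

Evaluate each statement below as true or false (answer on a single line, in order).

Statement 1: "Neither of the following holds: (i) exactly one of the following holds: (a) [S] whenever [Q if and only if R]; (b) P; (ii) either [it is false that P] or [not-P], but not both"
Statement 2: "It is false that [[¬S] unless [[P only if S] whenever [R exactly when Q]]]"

Statement 1: Parsed as (((Q <-> R) -> S) xor P) nor (~P xor ~P)

Q <-> R = F <-> T = F
(Q <-> R) -> S = F -> F = T
((Q <-> R) -> S) xor P = T xor T = F
~P = ~T = F
~P = ~T = F
~P xor ~P = F xor F = F
(((Q <-> R) -> S) xor P) nor (~P xor ~P) = F nor F = T
Hence Statement 1 is true.

Statement 2: Parsed as ~(~S | ((R <-> Q) -> (P -> S)))

~S = ~F = T
R <-> Q = T <-> F = F
P -> S = T -> F = F
(R <-> Q) -> (P -> S) = F -> F = T
~S | ((R <-> Q) -> (P -> S)) = T | T = T
~(~S | ((R <-> Q) -> (P -> S))) = ~T = F
So Statement 2 is false.

Statement 1 T, Statement 2 F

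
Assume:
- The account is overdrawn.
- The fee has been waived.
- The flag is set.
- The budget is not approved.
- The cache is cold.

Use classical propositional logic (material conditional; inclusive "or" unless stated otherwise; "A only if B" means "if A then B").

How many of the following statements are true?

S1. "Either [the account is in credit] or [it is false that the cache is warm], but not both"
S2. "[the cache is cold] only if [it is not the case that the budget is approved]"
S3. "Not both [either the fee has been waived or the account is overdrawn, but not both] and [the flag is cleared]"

3

Let H = "the account is overdrawn" (T), M = "the cache is warm" (F), K = "the budget is approved" (F), D = "the fee has been waived" (T), Q = "the flag is set" (T).

S1: Parsed as ~H xor ~M

~H = ~T = F
~M = ~F = T
~H xor ~M = F xor T = T
Hence S1 is true.

S2: In symbols: ~M -> ~K

~M = ~F = T
~K = ~F = T
~M -> ~K = T -> T = T
So S2 is true.

S3: Formalization: (D xor H) nand ~Q

D xor H = T xor T = F
~Q = ~T = F
(D xor H) nand ~Q = F nand F = T
So S3 is true.

True statements: 3 (S1, S2, S3).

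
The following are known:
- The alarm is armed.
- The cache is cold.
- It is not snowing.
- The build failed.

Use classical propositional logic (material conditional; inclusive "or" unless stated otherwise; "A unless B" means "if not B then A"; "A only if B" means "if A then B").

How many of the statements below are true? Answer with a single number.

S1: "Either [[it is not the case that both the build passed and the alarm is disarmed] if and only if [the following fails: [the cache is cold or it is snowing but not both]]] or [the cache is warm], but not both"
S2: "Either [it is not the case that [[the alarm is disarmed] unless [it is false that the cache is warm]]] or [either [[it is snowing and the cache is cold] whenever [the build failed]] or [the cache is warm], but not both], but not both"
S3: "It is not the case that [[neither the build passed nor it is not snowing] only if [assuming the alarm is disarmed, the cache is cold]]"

0

Let Q = "the build passed" (F), U = "the alarm is armed" (T), R = "the cache is warm" (F), S = "it is snowing" (F).

S1: In symbols: ((Q ↑ ¬U) ↔ ¬(¬R ⊕ S)) ⊕ R

¬U = ¬T = F
Q ↑ ¬U = F ↑ F = T
¬R = ¬F = T
¬R ⊕ S = T ⊕ F = T
¬(¬R ⊕ S) = ¬T = F
(Q ↑ ¬U) ↔ ¬(¬R ⊕ S) = T ↔ F = F
((Q ↑ ¬U) ↔ ¬(¬R ⊕ S)) ⊕ R = F ⊕ F = F
Hence S1 is false.

S2: Parsed as ¬(¬U ∨ ¬R) ⊕ ((¬Q → (S ∧ ¬R)) ⊕ R)

¬U = ¬T = F
¬R = ¬F = T
¬U ∨ ¬R = F ∨ T = T
¬(¬U ∨ ¬R) = ¬T = F
¬Q = ¬F = T
¬R = ¬F = T
S ∧ ¬R = F ∧ T = F
¬Q → (S ∧ ¬R) = T → F = F
(¬Q → (S ∧ ¬R)) ⊕ R = F ⊕ F = F
¬(¬U ∨ ¬R) ⊕ ((¬Q → (S ∧ ¬R)) ⊕ R) = F ⊕ F = F
So S2 is false.

S3: Parsed as ¬((Q ↓ ¬S) → (¬U → ¬R))

¬S = ¬F = T
Q ↓ ¬S = F ↓ T = F
¬U = ¬T = F
¬R = ¬F = T
¬U → ¬R = F → T = T
(Q ↓ ¬S) → (¬U → ¬R) = F → T = T
¬((Q ↓ ¬S) → (¬U → ¬R)) = ¬T = F
So S3 is false.

Count: 0.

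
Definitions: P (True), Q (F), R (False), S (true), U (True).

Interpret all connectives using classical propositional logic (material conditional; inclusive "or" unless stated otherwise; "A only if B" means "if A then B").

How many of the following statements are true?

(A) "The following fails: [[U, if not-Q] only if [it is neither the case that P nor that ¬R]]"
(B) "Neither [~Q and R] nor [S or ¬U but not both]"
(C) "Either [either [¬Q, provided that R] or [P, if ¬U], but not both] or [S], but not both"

2

(A): Parsed as ~((~Q -> U) -> (P nor ~R))

~Q = ~F = T
~Q -> U = T -> T = T
~R = ~F = T
P nor ~R = T nor T = F
(~Q -> U) -> (P nor ~R) = T -> F = F
~((~Q -> U) -> (P nor ~R)) = ~F = T
Hence (A) is true.

(B): Parsed as (~Q & R) nor (S xor ~U)

~Q = ~F = T
~Q & R = T & F = F
~U = ~T = F
S xor ~U = T xor F = T
(~Q & R) nor (S xor ~U) = F nor T = F
So (B) is false.

(C): In symbols: ((R -> ~Q) xor (~U -> P)) xor S

~Q = ~F = T
R -> ~Q = F -> T = T
~U = ~T = F
~U -> P = F -> T = T
(R -> ~Q) xor (~U -> P) = T xor T = F
((R -> ~Q) xor (~U -> P)) xor S = F xor T = T
Thus (C) is true.

Count: 2.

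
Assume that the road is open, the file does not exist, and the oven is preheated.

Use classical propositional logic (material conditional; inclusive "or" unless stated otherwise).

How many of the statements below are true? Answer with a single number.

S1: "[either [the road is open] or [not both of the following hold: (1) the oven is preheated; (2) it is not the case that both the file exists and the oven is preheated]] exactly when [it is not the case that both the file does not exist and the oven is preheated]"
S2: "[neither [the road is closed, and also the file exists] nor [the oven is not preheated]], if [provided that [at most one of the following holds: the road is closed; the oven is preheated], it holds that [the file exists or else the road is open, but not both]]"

1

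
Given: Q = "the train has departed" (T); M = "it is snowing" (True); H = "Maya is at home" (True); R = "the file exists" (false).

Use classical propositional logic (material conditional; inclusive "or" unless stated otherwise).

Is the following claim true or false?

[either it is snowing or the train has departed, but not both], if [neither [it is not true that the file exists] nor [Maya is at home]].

Formalization: (not R nor H) -> (M xor Q)

not R = not False = True
not R nor H = True nor True = False
M xor Q = True xor True = False
(not R nor H) -> (M xor Q) = False -> False = True

True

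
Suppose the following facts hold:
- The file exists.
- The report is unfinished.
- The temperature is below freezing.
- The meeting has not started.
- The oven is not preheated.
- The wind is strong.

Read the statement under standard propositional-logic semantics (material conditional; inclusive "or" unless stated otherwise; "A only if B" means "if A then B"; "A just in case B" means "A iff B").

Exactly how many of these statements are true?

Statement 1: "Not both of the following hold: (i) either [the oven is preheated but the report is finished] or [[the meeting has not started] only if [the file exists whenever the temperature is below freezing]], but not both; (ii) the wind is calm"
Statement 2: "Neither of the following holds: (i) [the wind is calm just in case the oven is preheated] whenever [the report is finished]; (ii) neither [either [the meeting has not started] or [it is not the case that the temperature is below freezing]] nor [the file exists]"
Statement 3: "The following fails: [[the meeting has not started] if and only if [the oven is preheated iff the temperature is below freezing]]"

Let U = "the oven is preheated" (F), Q = "the report is finished" (F), S = "the meeting has started" (F), R = "the temperature is below freezing" (T), P = "the file exists" (T), V = "the wind is strong" (T).

Statement 1: In symbols: ((U & Q) xor (~S -> (R -> P))) nand ~V

U & Q = F & F = F
~S = ~F = T
R -> P = T -> T = T
~S -> (R -> P) = T -> T = T
(U & Q) xor (~S -> (R -> P)) = F xor T = T
~V = ~T = F
((U & Q) xor (~S -> (R -> P))) nand ~V = T nand F = T
Thus Statement 1 is true.

Statement 2: This is (Q -> (~V <-> U)) nor ((~S | ~R) nor P).

~V = ~T = F
~V <-> U = F <-> F = T
Q -> (~V <-> U) = F -> T = T
~S = ~F = T
~R = ~T = F
~S | ~R = T | F = T
(~S | ~R) nor P = T nor T = F
(Q -> (~V <-> U)) nor ((~S | ~R) nor P) = T nor F = F
Hence Statement 2 is false.

Statement 3: Parsed as ~(~S <-> (U <-> R))

~S = ~F = T
U <-> R = F <-> T = F
~S <-> (U <-> R) = T <-> F = F
~(~S <-> (U <-> R)) = ~F = T
Hence Statement 3 is true.

2 of the 3 statements are true (Statement 1, Statement 3).

2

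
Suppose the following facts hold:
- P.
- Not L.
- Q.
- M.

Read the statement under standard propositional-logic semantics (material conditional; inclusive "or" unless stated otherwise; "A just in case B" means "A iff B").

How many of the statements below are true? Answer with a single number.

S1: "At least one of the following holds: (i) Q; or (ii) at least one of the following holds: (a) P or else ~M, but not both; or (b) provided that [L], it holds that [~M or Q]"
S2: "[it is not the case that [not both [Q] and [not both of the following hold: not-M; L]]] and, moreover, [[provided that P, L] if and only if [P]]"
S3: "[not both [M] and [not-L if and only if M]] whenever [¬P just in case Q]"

2

S1: Parsed as Q ∨ ((P ⊕ ¬M) ∨ (L → (¬M ∨ Q)))

¬M = ¬T = F
P ⊕ ¬M = T ⊕ F = T
¬M = ¬T = F
¬M ∨ Q = F ∨ T = T
L → (¬M ∨ Q) = F → T = T
(P ⊕ ¬M) ∨ (L → (¬M ∨ Q)) = T ∨ T = T
Q ∨ ((P ⊕ ¬M) ∨ (L → (¬M ∨ Q))) = T ∨ T = T
So S1 is true.

S2: Formalization: ¬(Q ↑ (¬M ↑ L)) ∧ ((P → L) ↔ P)

¬M = ¬T = F
¬M ↑ L = F ↑ F = T
Q ↑ (¬M ↑ L) = T ↑ T = F
¬(Q ↑ (¬M ↑ L)) = ¬F = T
P → L = T → F = F
(P → L) ↔ P = F ↔ T = F
¬(Q ↑ (¬M ↑ L)) ∧ ((P → L) ↔ P) = T ∧ F = F
Thus S2 is false.

S3: In symbols: (¬P ↔ Q) → (M ↑ (¬L ↔ M))

¬P = ¬T = F
¬P ↔ Q = F ↔ T = F
¬L = ¬F = T
¬L ↔ M = T ↔ T = T
M ↑ (¬L ↔ M) = T ↑ T = F
(¬P ↔ Q) → (M ↑ (¬L ↔ M)) = F → F = T
So S3 is true.

2 of the 3 statements are true (S1, S3).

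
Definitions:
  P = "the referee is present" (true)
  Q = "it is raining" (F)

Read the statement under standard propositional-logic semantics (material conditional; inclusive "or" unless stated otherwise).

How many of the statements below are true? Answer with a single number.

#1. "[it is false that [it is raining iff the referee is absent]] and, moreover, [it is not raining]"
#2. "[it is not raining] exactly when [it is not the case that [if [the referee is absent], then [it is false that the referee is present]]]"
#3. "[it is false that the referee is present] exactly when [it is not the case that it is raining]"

0

#1: This is ~(Q <-> ~P) & ~Q.

~P = ~T = F
Q <-> ~P = F <-> F = T
~(Q <-> ~P) = ~T = F
~Q = ~F = T
~(Q <-> ~P) & ~Q = F & T = F
Thus #1 is false.

#2: Formalization: ~Q <-> ~(~P -> ~P)

~Q = ~F = T
~P = ~T = F
~P = ~T = F
~P -> ~P = F -> F = T
~(~P -> ~P) = ~T = F
~Q <-> ~(~P -> ~P) = T <-> F = F
So #2 is false.

#3: This is ~P <-> ~Q.

~P = ~T = F
~Q = ~F = T
~P <-> ~Q = F <-> T = F
Hence #3 is false.

0 of the 3 statements are true (none).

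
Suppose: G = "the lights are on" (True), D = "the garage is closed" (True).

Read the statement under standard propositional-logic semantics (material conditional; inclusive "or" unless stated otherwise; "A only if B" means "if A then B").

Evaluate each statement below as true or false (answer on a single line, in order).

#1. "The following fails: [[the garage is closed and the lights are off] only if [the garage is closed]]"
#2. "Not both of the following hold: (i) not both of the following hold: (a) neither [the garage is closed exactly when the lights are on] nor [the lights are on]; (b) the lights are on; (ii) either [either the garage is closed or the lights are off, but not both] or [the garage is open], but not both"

#1 F / #2 F

#1: Formalization: ¬((D ∧ ¬G) → D)

¬G = ¬T = F
D ∧ ¬G = T ∧ F = F
(D ∧ ¬G) → D = F → T = T
¬((D ∧ ¬G) → D) = ¬T = F
Hence #1 is false.

#2: In symbols: (((D ↔ G) ↓ G) ↑ G) ↑ ((D ⊕ ¬G) ⊕ ¬D)

D ↔ G = T ↔ T = T
(D ↔ G) ↓ G = T ↓ T = F
((D ↔ G) ↓ G) ↑ G = F ↑ T = T
¬G = ¬T = F
D ⊕ ¬G = T ⊕ F = T
¬D = ¬T = F
(D ⊕ ¬G) ⊕ ¬D = T ⊕ F = T
(((D ↔ G) ↓ G) ↑ G) ↑ ((D ⊕ ¬G) ⊕ ¬D) = T ↑ T = F
So #2 is false.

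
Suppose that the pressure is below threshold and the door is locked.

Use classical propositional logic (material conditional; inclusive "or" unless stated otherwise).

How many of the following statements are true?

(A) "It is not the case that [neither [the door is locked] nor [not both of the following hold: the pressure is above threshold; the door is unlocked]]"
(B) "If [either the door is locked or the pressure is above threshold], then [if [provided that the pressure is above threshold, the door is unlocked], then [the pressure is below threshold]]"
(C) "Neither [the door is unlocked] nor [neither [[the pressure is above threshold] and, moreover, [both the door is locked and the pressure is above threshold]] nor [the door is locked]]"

3

Let R = "the door is locked" (T), S = "the pressure is above threshold" (F).

(A): This is ¬(R ↓ (S ↑ ¬R)).

¬R = ¬T = F
S ↑ ¬R = F ↑ F = T
R ↓ (S ↑ ¬R) = T ↓ T = F
¬(R ↓ (S ↑ ¬R)) = ¬F = T
Thus (A) is true.

(B): This is (R ∨ S) → ((S → ¬R) → ¬S).

R ∨ S = T ∨ F = T
¬R = ¬T = F
S → ¬R = F → F = T
¬S = ¬F = T
(S → ¬R) → ¬S = T → T = T
(R ∨ S) → ((S → ¬R) → ¬S) = T → T = T
Hence (B) is true.

(C): This is ¬R ↓ ((S ∧ (R ∧ S)) ↓ R).

¬R = ¬T = F
R ∧ S = T ∧ F = F
S ∧ (R ∧ S) = F ∧ F = F
(S ∧ (R ∧ S)) ↓ R = F ↓ T = F
¬R ↓ ((S ∧ (R ∧ S)) ↓ R) = F ↓ F = T
Thus (C) is true.

Count: 3.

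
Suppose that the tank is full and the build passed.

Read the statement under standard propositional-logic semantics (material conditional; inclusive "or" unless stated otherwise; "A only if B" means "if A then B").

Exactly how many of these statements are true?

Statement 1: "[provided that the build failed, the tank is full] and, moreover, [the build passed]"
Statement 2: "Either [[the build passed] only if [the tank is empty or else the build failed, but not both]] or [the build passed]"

2

Let Q = "the build passed" (T), P = "the tank is full" (T).

Statement 1: This is (¬Q → P) ∧ Q.

¬Q = ¬T = F
¬Q → P = F → T = T
(¬Q → P) ∧ Q = T ∧ T = T
So Statement 1 is true.

Statement 2: Formalization: (Q → (¬P ⊕ ¬Q)) ∨ Q

¬P = ¬T = F
¬Q = ¬T = F
¬P ⊕ ¬Q = F ⊕ F = F
Q → (¬P ⊕ ¬Q) = T → F = F
(Q → (¬P ⊕ ¬Q)) ∨ Q = F ∨ T = T
Hence Statement 2 is true.

Count: 2.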